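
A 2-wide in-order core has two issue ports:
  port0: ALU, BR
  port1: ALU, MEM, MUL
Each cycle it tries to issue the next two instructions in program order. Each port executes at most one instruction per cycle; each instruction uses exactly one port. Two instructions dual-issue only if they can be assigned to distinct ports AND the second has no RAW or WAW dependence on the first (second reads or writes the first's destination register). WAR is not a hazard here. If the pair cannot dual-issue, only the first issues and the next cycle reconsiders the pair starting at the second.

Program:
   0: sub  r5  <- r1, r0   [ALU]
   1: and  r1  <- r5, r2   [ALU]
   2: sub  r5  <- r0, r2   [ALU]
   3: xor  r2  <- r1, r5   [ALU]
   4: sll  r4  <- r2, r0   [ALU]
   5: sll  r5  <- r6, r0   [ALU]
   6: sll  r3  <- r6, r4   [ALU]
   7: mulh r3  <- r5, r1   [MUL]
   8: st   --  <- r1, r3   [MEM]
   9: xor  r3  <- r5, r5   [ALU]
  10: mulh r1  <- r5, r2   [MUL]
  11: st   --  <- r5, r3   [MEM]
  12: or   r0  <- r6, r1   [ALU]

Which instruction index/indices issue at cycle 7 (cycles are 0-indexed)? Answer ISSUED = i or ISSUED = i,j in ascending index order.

ISSUED = 10

[0] i0  sub  -- RAW r5
[1] i1/i2  and;sub  -- dual
[2] i3  xor  -- RAW r2
[3] i4/i5  sll;sll  -- dual
[4] i6  sll  -- WAW r3
[5] i7  mulh  -- no-port MUL/MEM
[6] i8/i9  st;xor  -- dual
[7] i10  mulh  -- no-port MUL/MEM
[8] i11/i12  st;or  -- dual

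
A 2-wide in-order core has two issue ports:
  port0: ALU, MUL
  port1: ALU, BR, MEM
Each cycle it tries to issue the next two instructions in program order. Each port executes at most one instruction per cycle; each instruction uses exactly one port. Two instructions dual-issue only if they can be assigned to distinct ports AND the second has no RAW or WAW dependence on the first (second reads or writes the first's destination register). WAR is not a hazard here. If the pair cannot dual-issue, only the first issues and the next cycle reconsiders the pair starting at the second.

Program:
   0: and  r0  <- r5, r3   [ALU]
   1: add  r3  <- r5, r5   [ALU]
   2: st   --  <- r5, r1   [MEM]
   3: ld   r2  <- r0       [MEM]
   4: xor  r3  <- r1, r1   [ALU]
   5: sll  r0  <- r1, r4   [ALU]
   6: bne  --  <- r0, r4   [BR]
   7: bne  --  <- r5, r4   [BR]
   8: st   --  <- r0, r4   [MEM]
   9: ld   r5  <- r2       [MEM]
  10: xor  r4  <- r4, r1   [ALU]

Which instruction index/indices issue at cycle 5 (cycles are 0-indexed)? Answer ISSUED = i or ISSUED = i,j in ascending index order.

ISSUED = 7

#0 head=0: and/add i0,i1 dual
#1 head=2: st i2 no-port MEM/MEM
#2 head=3: ld/xor i3,i4 dual
#3 head=5: sll i5 RAW r0
#4 head=6: bne i6 no-port BR/BR
#5 head=7: bne i7 no-port BR/MEM
#6 head=8: st i8 no-port MEM/MEM
#7 head=9: ld/xor i9,i10 dual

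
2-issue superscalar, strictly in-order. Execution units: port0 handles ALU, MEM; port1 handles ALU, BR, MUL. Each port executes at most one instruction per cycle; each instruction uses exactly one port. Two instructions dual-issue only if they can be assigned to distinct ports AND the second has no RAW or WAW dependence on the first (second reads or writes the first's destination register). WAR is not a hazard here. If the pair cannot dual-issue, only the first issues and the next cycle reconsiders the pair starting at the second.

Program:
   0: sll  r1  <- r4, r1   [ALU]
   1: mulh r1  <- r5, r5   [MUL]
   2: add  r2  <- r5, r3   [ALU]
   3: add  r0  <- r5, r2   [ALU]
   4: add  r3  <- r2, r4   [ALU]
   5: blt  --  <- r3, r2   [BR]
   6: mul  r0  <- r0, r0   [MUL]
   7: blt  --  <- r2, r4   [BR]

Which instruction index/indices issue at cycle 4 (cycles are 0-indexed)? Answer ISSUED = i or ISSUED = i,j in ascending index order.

t=0 i0:sll.ALU ; WAW r1
t=1 i1,i2:mulh.MUL/add.ALU ; 2-wide
t=2 i3,i4:add.ALU/add.ALU ; 2-wide
t=3 i5:blt.BR ; no-port BR/MUL
t=4 i6:mul.MUL ; no-port MUL/BR
t=5 i7:blt.BR ; tail

ISSUED = 6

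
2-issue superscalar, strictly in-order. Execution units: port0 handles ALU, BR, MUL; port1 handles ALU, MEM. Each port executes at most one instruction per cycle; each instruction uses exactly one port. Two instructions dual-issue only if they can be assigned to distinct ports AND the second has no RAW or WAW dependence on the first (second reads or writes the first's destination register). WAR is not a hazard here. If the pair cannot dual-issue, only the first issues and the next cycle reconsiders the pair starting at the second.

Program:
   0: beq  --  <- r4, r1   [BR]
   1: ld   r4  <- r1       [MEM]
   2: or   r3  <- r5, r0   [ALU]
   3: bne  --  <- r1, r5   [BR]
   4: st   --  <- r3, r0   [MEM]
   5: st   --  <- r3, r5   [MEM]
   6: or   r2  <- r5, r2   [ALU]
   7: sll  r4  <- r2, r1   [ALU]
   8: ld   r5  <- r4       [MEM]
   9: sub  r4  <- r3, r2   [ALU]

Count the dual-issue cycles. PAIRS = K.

PAIRS = 4

#0 head=0: beq.BR/ld.MEM i0+i1 pair
#1 head=2: or.ALU/bne.BR i2+i3 pair
#2 head=4: st.MEM i4 no-port MEM/MEM
#3 head=5: st.MEM/or.ALU i5+i6 pair
#4 head=7: sll.ALU i7 RAW r4
#5 head=8: ld.MEM/sub.ALU i8+i9 pair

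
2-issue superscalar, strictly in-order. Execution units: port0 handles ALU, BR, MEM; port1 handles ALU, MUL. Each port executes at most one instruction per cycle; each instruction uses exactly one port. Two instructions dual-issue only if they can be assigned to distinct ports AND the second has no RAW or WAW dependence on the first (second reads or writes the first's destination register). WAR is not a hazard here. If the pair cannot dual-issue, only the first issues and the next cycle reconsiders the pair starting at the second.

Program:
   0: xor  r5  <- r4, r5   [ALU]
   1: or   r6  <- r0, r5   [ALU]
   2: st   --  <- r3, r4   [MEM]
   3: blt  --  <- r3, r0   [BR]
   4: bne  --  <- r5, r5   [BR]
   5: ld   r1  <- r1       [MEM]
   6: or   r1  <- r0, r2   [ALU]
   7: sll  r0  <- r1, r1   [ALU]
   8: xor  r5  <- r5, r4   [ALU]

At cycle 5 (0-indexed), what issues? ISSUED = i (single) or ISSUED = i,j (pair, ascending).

  cy0 -> i0 (xor.ALU) RAW r5
  cy1 -> i1&i2 (or.ALU/st.MEM) dual
  cy2 -> i3 (blt.BR) no-port BR/BR
  cy3 -> i4 (bne.BR) no-port BR/MEM
  cy4 -> i5 (ld.MEM) WAW r1
  cy5 -> i6 (or.ALU) RAW r1
  cy6 -> i7&i8 (sll.ALU/xor.ALU) dual

ISSUED = 6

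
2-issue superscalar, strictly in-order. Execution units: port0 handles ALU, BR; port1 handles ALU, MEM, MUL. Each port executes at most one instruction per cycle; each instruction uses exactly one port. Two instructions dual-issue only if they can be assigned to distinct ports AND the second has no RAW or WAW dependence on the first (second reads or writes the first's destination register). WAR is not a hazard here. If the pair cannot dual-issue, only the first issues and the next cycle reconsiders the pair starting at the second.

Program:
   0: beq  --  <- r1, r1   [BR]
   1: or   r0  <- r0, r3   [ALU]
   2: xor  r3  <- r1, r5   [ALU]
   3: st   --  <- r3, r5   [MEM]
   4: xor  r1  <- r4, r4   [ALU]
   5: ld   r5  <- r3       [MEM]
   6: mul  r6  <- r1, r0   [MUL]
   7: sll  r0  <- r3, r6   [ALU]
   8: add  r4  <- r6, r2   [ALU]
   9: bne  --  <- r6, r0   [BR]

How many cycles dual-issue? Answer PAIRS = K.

PAIRS = 3

t=0 i0,i1:beq or ; 2-wide
t=1 i2:xor ; RAW r3
t=2 i3,i4:st xor ; 2-wide
t=3 i5:ld ; no-port MEM/MUL
t=4 i6:mul ; RAW r6
t=5 i7,i8:sll add ; 2-wide
t=6 i9:bne ; tail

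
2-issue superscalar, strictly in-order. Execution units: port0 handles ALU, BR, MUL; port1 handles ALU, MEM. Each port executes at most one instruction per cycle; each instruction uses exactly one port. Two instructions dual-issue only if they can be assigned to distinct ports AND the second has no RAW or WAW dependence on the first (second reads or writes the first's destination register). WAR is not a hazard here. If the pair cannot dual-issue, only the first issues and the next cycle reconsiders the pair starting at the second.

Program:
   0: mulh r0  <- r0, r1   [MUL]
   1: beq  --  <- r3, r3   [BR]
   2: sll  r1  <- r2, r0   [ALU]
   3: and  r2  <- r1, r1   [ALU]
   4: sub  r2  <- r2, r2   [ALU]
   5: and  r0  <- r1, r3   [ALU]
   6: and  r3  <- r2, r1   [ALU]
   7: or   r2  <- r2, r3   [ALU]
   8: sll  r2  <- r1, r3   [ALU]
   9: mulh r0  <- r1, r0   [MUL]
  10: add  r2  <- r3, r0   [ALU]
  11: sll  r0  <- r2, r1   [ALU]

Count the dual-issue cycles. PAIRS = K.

PAIRS = 3

t=0 i0:mulh ; no-port MUL/BR
t=1 i1&i2:beq/sll ; dual
t=2 i3:and ; RAW+WAW r2
t=3 i4&i5:sub/and ; dual
t=4 i6:and ; RAW r3
t=5 i7:or ; WAW r2
t=6 i8&i9:sll/mulh ; dual
t=7 i10:add ; RAW r2
t=8 i11:sll ; tail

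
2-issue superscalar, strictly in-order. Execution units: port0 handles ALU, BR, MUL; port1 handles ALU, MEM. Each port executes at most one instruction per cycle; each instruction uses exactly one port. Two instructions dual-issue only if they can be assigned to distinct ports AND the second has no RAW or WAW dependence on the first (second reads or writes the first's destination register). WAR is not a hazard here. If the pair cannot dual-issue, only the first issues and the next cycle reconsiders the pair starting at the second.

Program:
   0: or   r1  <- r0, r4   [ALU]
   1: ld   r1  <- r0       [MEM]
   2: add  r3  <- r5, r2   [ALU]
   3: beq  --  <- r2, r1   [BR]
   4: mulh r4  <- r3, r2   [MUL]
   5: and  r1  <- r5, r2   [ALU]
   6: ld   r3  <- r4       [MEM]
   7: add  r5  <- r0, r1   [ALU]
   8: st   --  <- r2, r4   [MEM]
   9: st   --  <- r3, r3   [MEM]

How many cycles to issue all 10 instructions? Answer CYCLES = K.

  cy0 -> i0 (or.ALU) WAW r1
  cy1 -> i1/i2 (ld.MEM;add.ALU) dual
  cy2 -> i3 (beq.BR) no-port BR/MUL
  cy3 -> i4/i5 (mulh.MUL;and.ALU) dual
  cy4 -> i6/i7 (ld.MEM;add.ALU) dual
  cy5 -> i8 (st.MEM) no-port MEM/MEM
  cy6 -> i9 (st.MEM) tail

CYCLES = 7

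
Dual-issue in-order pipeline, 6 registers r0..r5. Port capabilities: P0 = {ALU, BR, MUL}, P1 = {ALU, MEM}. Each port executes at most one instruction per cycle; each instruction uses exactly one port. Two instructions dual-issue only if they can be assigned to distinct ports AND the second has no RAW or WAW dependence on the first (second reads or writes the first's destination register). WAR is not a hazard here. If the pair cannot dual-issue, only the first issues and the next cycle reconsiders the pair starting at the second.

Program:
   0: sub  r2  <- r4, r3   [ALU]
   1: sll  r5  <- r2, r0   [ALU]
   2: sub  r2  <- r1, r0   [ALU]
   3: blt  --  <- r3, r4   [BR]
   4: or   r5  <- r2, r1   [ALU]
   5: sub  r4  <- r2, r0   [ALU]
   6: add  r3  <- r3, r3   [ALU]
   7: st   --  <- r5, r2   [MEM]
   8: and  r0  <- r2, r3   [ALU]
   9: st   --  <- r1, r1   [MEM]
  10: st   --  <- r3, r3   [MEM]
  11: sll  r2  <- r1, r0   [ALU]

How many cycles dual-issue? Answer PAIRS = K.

PAIRS = 5

t=0 i0:sub ; RAW r2
t=1 i1+i2:sll/sub ; pair
t=2 i3+i4:blt/or ; pair
t=3 i5+i6:sub/add ; pair
t=4 i7+i8:st/and ; pair
t=5 i9:st ; no-port MEM/MEM
t=6 i10+i11:st/sll ; pair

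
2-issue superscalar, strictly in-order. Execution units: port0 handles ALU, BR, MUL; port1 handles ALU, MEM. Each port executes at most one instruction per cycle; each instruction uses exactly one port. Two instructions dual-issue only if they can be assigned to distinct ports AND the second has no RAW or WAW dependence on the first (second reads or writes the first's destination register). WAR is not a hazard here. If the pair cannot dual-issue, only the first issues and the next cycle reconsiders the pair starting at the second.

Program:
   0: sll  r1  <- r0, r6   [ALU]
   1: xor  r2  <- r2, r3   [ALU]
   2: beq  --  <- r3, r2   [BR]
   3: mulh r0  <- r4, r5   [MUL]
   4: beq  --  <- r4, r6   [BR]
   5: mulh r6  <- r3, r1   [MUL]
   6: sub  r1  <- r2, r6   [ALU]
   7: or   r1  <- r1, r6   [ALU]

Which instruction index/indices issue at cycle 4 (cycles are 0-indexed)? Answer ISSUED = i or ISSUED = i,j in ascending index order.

t=0 i0/i1:sll.ALU;xor.ALU ; dual
t=1 i2:beq.BR ; no-port BR/MUL
t=2 i3:mulh.MUL ; no-port MUL/BR
t=3 i4:beq.BR ; no-port BR/MUL
t=4 i5:mulh.MUL ; RAW r6
t=5 i6:sub.ALU ; RAW+WAW r1
t=6 i7:or.ALU ; tail

ISSUED = 5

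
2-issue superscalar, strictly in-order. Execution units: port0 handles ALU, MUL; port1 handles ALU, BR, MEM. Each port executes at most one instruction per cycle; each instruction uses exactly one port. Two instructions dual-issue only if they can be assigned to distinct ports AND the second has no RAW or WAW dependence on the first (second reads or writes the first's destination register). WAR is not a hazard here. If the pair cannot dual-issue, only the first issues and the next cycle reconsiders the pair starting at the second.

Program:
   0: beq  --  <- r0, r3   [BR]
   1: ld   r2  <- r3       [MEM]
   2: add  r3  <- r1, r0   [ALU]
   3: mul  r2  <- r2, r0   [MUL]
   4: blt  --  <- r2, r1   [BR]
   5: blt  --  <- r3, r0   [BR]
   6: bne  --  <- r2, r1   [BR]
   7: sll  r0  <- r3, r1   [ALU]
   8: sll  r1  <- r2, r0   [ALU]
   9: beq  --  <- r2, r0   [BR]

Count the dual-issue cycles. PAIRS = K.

PAIRS = 3

c0: i0 beq.BR  no-port BR/MEM
c1: i1/i2 ld.MEM;add.ALU  pair
c2: i3 mul.MUL  RAW r2
c3: i4 blt.BR  no-port BR/BR
c4: i5 blt.BR  no-port BR/BR
c5: i6/i7 bne.BR;sll.ALU  pair
c6: i8/i9 sll.ALU;beq.BR  pair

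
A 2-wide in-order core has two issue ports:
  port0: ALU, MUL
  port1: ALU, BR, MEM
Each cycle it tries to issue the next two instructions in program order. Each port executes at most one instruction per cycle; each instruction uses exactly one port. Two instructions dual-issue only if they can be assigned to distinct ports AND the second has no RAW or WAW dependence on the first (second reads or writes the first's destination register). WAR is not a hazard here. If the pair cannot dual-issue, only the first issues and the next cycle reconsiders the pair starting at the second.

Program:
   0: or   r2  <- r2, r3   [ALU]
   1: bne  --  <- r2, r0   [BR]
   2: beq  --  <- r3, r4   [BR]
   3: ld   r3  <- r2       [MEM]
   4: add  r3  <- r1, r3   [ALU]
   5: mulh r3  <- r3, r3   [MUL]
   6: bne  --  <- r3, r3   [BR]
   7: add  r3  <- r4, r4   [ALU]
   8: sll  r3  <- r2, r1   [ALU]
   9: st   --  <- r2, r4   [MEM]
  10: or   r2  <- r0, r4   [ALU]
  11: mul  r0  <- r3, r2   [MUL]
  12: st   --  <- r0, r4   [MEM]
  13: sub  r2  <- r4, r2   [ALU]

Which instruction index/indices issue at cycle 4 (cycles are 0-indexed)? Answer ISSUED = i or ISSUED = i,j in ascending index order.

ISSUED = 4

t=0 i0:or.ALU ; RAW r2
t=1 i1:bne.BR ; no-port BR/BR
t=2 i2:beq.BR ; no-port BR/MEM
t=3 i3:ld.MEM ; RAW+WAW r3
t=4 i4:add.ALU ; RAW+WAW r3
t=5 i5:mulh.MUL ; RAW r3
t=6 i6+i7:bne.BR/add.ALU ; pair
t=7 i8+i9:sll.ALU/st.MEM ; pair
t=8 i10:or.ALU ; RAW r2
t=9 i11:mul.MUL ; RAW r0
t=10 i12+i13:st.MEM/sub.ALU ; pair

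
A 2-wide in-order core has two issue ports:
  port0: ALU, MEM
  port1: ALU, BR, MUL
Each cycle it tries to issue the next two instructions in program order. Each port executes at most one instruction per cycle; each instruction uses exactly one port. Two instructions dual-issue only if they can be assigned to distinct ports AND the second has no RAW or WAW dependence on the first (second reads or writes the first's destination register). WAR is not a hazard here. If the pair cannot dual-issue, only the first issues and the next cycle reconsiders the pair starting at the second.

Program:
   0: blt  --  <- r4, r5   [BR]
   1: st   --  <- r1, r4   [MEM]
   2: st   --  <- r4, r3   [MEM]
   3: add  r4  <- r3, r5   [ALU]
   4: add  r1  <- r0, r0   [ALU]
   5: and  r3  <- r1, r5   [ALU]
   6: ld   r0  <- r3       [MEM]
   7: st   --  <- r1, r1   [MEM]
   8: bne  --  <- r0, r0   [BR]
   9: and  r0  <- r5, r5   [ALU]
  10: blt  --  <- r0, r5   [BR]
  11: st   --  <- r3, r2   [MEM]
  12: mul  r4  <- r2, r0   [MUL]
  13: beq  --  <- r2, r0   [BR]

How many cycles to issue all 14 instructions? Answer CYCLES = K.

CYCLES = 10

c0: i0&i1 blt+st  dual
c1: i2&i3 st+add  dual
c2: i4 add  RAW r1
c3: i5 and  RAW r3
c4: i6 ld  no-port MEM/MEM
c5: i7&i8 st+bne  dual
c6: i9 and  RAW r0
c7: i10&i11 blt+st  dual
c8: i12 mul  no-port MUL/BR
c9: i13 beq  tail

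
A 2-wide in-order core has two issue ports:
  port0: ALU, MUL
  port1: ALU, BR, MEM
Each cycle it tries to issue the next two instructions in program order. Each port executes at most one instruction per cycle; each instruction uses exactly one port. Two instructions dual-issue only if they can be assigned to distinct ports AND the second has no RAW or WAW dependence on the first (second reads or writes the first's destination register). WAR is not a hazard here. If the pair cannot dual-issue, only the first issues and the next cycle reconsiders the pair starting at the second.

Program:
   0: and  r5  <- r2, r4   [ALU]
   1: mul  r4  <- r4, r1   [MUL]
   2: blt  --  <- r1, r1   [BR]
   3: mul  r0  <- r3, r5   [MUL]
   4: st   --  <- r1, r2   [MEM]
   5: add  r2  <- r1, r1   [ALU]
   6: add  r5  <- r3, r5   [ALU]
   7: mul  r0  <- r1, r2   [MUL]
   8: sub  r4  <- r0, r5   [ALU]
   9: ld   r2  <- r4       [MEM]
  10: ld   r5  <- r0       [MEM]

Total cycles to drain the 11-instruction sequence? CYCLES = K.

CYCLES = 7

c0: i0,i1 and.ALU+mul.MUL  pair
c1: i2,i3 blt.BR+mul.MUL  pair
c2: i4,i5 st.MEM+add.ALU  pair
c3: i6,i7 add.ALU+mul.MUL  pair
c4: i8 sub.ALU  RAW r4
c5: i9 ld.MEM  no-port MEM/MEM
c6: i10 ld.MEM  tail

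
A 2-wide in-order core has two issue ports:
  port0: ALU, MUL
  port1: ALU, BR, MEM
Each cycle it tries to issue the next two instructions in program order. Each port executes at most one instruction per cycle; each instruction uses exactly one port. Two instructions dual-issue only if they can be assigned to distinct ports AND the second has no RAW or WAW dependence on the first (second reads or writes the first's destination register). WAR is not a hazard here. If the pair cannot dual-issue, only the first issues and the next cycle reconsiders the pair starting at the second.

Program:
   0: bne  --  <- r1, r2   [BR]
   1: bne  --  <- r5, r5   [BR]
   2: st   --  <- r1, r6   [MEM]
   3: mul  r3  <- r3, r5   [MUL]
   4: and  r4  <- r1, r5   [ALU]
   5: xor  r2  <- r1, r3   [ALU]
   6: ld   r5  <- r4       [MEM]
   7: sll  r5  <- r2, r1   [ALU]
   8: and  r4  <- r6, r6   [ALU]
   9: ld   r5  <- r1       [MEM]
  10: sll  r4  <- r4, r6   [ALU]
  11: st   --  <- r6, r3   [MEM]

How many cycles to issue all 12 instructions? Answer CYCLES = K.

CYCLES = 8

#0 head=0: bne.BR i0 no-port BR/BR
#1 head=1: bne.BR i1 no-port BR/MEM
#2 head=2: st.MEM/mul.MUL i2/i3 pair
#3 head=4: and.ALU/xor.ALU i4/i5 pair
#4 head=6: ld.MEM i6 WAW r5
#5 head=7: sll.ALU/and.ALU i7/i8 pair
#6 head=9: ld.MEM/sll.ALU i9/i10 pair
#7 head=11: st.MEM i11 tail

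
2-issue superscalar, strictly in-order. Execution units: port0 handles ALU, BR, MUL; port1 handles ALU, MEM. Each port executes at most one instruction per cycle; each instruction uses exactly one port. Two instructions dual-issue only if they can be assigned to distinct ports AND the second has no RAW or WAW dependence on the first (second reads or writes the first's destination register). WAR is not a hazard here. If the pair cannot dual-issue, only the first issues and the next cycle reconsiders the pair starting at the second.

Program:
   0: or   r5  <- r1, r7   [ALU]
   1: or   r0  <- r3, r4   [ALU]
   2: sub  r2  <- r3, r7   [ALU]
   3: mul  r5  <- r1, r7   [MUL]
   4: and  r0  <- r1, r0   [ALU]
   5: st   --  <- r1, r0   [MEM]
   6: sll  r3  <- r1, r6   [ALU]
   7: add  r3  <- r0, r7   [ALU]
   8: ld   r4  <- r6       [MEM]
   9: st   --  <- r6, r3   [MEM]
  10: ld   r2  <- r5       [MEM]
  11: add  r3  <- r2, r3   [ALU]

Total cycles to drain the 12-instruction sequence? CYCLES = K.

  cy0 -> i0&i1 (or.ALU;or.ALU) dual
  cy1 -> i2&i3 (sub.ALU;mul.MUL) dual
  cy2 -> i4 (and.ALU) RAW r0
  cy3 -> i5&i6 (st.MEM;sll.ALU) dual
  cy4 -> i7&i8 (add.ALU;ld.MEM) dual
  cy5 -> i9 (st.MEM) no-port MEM/MEM
  cy6 -> i10 (ld.MEM) RAW r2
  cy7 -> i11 (add.ALU) tail

CYCLES = 8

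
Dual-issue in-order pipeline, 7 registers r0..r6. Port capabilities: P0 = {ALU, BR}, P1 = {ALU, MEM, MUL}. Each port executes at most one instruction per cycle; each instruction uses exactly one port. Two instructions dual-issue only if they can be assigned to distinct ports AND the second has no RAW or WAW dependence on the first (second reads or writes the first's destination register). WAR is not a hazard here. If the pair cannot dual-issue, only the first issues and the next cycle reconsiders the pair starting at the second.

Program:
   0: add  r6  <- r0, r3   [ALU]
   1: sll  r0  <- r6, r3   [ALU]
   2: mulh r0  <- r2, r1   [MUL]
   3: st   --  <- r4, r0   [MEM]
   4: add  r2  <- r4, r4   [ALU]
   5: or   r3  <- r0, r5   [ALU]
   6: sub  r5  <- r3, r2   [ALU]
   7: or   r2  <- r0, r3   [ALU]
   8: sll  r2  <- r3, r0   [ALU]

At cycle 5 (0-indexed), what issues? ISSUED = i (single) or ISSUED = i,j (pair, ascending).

t=0 i0:add ; RAW r6
t=1 i1:sll ; WAW r0
t=2 i2:mulh ; no-port MUL/MEM
t=3 i3,i4:st/add ; 2-wide
t=4 i5:or ; RAW r3
t=5 i6,i7:sub/or ; 2-wide
t=6 i8:sll ; tail

ISSUED = 6,7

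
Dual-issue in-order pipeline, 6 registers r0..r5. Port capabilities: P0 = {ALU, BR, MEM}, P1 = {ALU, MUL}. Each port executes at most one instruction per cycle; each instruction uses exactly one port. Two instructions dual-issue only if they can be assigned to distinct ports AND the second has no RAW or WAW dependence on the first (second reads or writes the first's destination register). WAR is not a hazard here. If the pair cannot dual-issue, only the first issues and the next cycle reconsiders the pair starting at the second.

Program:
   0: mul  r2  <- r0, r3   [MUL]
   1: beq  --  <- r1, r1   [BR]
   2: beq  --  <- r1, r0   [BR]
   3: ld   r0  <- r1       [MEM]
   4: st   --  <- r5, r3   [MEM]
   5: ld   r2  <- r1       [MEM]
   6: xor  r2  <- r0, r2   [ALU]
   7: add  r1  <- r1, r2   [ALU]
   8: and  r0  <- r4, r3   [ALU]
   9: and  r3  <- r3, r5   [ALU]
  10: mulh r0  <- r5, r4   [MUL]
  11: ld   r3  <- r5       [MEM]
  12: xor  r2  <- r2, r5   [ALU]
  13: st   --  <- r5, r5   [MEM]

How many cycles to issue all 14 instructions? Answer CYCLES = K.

  cy0 -> i0,i1 (mul.MUL+beq.BR) pair
  cy1 -> i2 (beq.BR) no-port BR/MEM
  cy2 -> i3 (ld.MEM) no-port MEM/MEM
  cy3 -> i4 (st.MEM) no-port MEM/MEM
  cy4 -> i5 (ld.MEM) RAW+WAW r2
  cy5 -> i6 (xor.ALU) RAW r2
  cy6 -> i7,i8 (add.ALU+and.ALU) pair
  cy7 -> i9,i10 (and.ALU+mulh.MUL) pair
  cy8 -> i11,i12 (ld.MEM+xor.ALU) pair
  cy9 -> i13 (st.MEM) tail

CYCLES = 10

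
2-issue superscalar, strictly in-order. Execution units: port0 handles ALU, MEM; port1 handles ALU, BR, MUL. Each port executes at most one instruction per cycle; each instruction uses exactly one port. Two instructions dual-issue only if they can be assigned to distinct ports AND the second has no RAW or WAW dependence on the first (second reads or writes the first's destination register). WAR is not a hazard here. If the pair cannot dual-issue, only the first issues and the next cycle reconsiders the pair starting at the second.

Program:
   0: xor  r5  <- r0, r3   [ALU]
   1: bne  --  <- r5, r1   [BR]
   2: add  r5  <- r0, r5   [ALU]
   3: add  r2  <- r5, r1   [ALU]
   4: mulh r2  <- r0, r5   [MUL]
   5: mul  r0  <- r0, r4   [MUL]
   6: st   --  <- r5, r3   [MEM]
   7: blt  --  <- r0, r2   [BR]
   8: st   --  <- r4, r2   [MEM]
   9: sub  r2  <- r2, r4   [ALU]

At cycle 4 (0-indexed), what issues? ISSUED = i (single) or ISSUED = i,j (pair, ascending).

c0: i0 xor.ALU  RAW r5
c1: i1+i2 bne.BR/add.ALU  pair
c2: i3 add.ALU  WAW r2
c3: i4 mulh.MUL  no-port MUL/MUL
c4: i5+i6 mul.MUL/st.MEM  pair
c5: i7+i8 blt.BR/st.MEM  pair
c6: i9 sub.ALU  tail

ISSUED = 5,6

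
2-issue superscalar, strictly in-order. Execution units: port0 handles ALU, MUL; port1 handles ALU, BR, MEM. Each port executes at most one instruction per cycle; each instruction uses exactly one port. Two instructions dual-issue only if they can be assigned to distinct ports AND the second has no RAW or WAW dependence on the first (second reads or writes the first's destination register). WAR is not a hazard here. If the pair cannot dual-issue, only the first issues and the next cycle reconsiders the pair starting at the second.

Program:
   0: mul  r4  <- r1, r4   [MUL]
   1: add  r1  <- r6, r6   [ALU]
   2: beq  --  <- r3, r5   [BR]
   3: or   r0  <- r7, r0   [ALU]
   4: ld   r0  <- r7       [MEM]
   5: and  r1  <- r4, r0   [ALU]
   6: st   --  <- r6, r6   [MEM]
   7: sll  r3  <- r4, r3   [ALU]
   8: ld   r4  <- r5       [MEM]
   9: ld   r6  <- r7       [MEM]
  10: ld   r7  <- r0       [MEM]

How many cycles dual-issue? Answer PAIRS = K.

PAIRS = 4

c0: i0,i1 mul add  dual
c1: i2,i3 beq or  dual
c2: i4 ld  RAW r0
c3: i5,i6 and st  dual
c4: i7,i8 sll ld  dual
c5: i9 ld  no-port MEM/MEM
c6: i10 ld  tail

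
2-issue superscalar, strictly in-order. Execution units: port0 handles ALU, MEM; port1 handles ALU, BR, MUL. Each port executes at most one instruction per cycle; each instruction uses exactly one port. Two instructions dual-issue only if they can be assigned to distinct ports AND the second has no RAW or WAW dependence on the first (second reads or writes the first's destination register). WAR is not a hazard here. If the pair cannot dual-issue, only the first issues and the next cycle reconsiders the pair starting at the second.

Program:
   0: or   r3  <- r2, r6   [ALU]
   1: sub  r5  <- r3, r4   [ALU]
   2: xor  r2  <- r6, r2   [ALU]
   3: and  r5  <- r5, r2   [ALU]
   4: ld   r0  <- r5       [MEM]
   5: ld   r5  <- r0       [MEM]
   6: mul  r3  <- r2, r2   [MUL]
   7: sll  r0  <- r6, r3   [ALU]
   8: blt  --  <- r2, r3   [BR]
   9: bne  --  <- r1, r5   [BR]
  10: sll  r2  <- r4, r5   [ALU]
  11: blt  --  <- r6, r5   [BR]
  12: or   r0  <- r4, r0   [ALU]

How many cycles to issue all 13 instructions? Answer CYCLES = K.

CYCLES = 8

c0: i0 or.ALU  RAW r3
c1: i1&i2 sub.ALU+xor.ALU  2-wide
c2: i3 and.ALU  RAW r5
c3: i4 ld.MEM  no-port MEM/MEM
c4: i5&i6 ld.MEM+mul.MUL  2-wide
c5: i7&i8 sll.ALU+blt.BR  2-wide
c6: i9&i10 bne.BR+sll.ALU  2-wide
c7: i11&i12 blt.BR+or.ALU  2-wide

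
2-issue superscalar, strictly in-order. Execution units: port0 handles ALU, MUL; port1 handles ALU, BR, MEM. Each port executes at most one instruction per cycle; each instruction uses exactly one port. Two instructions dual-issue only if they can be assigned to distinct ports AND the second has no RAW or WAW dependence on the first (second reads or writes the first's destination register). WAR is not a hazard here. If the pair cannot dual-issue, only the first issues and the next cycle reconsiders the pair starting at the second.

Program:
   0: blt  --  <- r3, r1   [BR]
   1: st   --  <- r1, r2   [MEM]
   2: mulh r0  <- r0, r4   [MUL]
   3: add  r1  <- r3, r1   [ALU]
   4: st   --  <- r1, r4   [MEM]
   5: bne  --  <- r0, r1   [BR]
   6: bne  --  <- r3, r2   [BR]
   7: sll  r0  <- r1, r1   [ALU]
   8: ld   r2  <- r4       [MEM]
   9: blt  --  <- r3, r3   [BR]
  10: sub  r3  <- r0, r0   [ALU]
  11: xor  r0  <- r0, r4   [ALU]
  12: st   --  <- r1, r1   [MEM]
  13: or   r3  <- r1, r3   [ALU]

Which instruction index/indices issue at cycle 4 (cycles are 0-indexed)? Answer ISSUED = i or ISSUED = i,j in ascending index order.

ISSUED = 5

t=0 i0:blt.BR ; no-port BR/MEM
t=1 i1&i2:st.MEM/mulh.MUL ; 2-wide
t=2 i3:add.ALU ; RAW r1
t=3 i4:st.MEM ; no-port MEM/BR
t=4 i5:bne.BR ; no-port BR/BR
t=5 i6&i7:bne.BR/sll.ALU ; 2-wide
t=6 i8:ld.MEM ; no-port MEM/BR
t=7 i9&i10:blt.BR/sub.ALU ; 2-wide
t=8 i11&i12:xor.ALU/st.MEM ; 2-wide
t=9 i13:or.ALU ; tail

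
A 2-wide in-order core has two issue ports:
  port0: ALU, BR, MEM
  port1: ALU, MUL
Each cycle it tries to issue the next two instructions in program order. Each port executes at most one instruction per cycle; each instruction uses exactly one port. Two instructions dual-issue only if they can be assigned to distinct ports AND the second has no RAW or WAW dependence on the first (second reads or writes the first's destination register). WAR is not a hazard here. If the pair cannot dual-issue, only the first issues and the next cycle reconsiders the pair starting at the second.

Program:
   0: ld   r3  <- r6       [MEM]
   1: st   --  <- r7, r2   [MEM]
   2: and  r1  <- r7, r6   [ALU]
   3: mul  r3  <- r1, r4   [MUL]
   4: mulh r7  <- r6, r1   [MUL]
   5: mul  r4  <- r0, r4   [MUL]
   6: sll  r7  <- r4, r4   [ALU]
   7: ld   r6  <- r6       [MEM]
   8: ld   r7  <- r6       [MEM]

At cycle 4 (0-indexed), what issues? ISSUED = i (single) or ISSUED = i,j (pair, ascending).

ISSUED = 5

#0 head=0: ld i0 no-port MEM/MEM
#1 head=1: st+and i1+i2 dual
#2 head=3: mul i3 no-port MUL/MUL
#3 head=4: mulh i4 no-port MUL/MUL
#4 head=5: mul i5 RAW r4
#5 head=6: sll+ld i6+i7 dual
#6 head=8: ld i8 tail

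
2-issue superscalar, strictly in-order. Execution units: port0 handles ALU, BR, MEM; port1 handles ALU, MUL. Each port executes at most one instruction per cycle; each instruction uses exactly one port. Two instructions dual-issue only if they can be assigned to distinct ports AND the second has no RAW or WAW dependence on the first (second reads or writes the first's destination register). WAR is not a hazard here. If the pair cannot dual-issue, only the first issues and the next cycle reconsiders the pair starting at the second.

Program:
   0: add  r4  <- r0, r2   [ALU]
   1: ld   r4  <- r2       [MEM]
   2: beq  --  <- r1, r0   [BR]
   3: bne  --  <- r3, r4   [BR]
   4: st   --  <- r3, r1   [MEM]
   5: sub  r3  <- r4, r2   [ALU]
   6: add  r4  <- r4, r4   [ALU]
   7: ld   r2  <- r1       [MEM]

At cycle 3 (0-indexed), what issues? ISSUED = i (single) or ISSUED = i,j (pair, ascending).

ISSUED = 3

c0: i0 add  WAW r4
c1: i1 ld  no-port MEM/BR
c2: i2 beq  no-port BR/BR
c3: i3 bne  no-port BR/MEM
c4: i4&i5 st;sub  2-wide
c5: i6&i7 add;ld  2-wide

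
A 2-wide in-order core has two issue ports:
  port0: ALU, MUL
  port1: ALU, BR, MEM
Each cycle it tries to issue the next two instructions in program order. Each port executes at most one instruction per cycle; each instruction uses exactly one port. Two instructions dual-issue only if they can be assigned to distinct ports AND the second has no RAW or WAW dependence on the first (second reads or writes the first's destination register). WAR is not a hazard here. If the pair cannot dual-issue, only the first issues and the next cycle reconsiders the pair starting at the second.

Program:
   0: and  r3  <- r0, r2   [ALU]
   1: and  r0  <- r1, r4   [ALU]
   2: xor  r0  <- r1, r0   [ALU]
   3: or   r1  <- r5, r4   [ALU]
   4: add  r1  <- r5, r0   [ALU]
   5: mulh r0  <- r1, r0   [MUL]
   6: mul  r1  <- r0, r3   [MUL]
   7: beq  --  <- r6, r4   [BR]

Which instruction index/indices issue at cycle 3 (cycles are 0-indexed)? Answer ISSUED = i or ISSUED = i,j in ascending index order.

ISSUED = 5

t=0 i0,i1:and/and ; pair
t=1 i2,i3:xor/or ; pair
t=2 i4:add ; RAW r1
t=3 i5:mulh ; no-port MUL/MUL
t=4 i6,i7:mul/beq ; pair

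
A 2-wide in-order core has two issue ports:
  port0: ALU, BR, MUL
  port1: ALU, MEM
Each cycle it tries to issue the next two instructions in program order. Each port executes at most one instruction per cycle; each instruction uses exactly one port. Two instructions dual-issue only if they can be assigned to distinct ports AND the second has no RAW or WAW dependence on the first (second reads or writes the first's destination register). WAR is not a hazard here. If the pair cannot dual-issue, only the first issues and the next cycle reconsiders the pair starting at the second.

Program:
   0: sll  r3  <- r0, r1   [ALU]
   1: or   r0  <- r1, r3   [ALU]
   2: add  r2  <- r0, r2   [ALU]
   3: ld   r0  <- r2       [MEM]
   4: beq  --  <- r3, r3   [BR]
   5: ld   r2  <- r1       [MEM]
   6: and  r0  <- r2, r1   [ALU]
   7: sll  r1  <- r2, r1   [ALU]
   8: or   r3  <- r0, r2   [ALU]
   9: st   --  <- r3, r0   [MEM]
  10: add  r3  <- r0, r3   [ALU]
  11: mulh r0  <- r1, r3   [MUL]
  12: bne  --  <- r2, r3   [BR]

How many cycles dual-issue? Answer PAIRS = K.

PAIRS = 3

  cy0 -> i0 (sll) RAW r3
  cy1 -> i1 (or) RAW r0
  cy2 -> i2 (add) RAW r2
  cy3 -> i3/i4 (ld/beq) 2-wide
  cy4 -> i5 (ld) RAW r2
  cy5 -> i6/i7 (and/sll) 2-wide
  cy6 -> i8 (or) RAW r3
  cy7 -> i9/i10 (st/add) 2-wide
  cy8 -> i11 (mulh) no-port MUL/BR
  cy9 -> i12 (bne) tail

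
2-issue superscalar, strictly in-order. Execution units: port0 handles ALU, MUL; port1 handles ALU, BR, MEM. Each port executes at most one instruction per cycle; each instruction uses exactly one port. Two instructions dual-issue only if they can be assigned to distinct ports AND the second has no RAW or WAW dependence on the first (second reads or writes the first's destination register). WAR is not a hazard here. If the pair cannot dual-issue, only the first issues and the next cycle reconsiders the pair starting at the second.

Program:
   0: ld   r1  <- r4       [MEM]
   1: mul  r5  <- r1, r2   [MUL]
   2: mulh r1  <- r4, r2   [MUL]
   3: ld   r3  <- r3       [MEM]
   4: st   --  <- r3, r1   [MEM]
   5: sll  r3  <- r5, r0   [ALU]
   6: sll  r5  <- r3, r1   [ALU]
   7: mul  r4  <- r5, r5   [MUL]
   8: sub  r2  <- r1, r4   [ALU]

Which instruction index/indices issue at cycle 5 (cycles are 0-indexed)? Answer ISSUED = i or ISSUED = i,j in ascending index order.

#0 head=0: ld.MEM i0 RAW r1
#1 head=1: mul.MUL i1 no-port MUL/MUL
#2 head=2: mulh.MUL;ld.MEM i2/i3 2-wide
#3 head=4: st.MEM;sll.ALU i4/i5 2-wide
#4 head=6: sll.ALU i6 RAW r5
#5 head=7: mul.MUL i7 RAW r4
#6 head=8: sub.ALU i8 tail

ISSUED = 7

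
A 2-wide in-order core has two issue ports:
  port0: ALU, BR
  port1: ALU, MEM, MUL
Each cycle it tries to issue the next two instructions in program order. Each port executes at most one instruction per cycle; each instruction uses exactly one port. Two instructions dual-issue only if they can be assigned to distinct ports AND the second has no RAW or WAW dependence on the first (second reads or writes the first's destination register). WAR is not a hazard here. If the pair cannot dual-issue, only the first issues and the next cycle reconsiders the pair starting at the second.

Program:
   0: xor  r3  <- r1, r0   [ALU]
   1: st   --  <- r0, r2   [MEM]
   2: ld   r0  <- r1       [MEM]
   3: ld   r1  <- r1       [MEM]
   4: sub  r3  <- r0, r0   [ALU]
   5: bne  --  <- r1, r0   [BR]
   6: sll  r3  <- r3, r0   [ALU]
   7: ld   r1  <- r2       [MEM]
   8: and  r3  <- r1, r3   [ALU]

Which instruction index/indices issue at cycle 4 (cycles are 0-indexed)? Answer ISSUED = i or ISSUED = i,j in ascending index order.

#0 head=0: xor.ALU+st.MEM i0,i1 pair
#1 head=2: ld.MEM i2 no-port MEM/MEM
#2 head=3: ld.MEM+sub.ALU i3,i4 pair
#3 head=5: bne.BR+sll.ALU i5,i6 pair
#4 head=7: ld.MEM i7 RAW r1
#5 head=8: and.ALU i8 tail

ISSUED = 7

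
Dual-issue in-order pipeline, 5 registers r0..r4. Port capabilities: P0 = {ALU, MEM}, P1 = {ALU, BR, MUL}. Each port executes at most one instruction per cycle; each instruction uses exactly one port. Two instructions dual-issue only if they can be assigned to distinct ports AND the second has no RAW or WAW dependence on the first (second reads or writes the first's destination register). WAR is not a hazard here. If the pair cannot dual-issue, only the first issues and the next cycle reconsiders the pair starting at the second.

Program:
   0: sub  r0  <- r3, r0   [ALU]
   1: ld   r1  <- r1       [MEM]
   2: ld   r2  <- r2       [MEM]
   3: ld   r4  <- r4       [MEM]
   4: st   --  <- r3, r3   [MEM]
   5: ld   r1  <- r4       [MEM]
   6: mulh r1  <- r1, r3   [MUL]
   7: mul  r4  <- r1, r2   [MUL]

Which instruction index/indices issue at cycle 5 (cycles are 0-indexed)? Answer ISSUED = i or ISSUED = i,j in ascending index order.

t=0 i0/i1:sub/ld ; 2-wide
t=1 i2:ld ; no-port MEM/MEM
t=2 i3:ld ; no-port MEM/MEM
t=3 i4:st ; no-port MEM/MEM
t=4 i5:ld ; RAW+WAW r1
t=5 i6:mulh ; no-port MUL/MUL
t=6 i7:mul ; tail

ISSUED = 6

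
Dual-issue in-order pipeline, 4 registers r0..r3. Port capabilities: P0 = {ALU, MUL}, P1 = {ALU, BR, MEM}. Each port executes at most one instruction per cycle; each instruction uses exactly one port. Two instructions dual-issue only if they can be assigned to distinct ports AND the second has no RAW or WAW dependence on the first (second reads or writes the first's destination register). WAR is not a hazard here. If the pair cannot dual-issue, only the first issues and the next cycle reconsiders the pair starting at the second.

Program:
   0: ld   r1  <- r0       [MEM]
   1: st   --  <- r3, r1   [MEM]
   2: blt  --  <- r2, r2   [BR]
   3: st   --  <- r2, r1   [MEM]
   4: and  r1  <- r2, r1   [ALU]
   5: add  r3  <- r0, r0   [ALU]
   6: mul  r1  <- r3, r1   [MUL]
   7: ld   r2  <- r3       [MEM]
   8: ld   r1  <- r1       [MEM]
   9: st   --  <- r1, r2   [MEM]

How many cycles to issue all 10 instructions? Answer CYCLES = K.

c0: i0 ld  no-port MEM/MEM
c1: i1 st  no-port MEM/BR
c2: i2 blt  no-port BR/MEM
c3: i3&i4 st and  pair
c4: i5 add  RAW r3
c5: i6&i7 mul ld  pair
c6: i8 ld  no-port MEM/MEM
c7: i9 st  tail

CYCLES = 8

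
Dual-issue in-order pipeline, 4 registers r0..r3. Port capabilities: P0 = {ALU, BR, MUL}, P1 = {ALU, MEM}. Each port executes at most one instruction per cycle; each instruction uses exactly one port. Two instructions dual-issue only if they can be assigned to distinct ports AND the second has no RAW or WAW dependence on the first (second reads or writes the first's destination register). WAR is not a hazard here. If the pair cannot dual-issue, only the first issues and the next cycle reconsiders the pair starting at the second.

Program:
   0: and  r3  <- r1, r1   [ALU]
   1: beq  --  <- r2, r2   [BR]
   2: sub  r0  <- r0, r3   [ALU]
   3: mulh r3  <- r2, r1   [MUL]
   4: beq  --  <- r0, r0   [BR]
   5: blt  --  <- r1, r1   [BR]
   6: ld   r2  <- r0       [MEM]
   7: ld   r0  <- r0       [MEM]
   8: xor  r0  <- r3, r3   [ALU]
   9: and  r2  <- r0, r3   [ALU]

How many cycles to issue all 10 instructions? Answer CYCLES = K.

  cy0 -> i0/i1 (and.ALU+beq.BR) 2-wide
  cy1 -> i2/i3 (sub.ALU+mulh.MUL) 2-wide
  cy2 -> i4 (beq.BR) no-port BR/BR
  cy3 -> i5/i6 (blt.BR+ld.MEM) 2-wide
  cy4 -> i7 (ld.MEM) WAW r0
  cy5 -> i8 (xor.ALU) RAW r0
  cy6 -> i9 (and.ALU) tail

CYCLES = 7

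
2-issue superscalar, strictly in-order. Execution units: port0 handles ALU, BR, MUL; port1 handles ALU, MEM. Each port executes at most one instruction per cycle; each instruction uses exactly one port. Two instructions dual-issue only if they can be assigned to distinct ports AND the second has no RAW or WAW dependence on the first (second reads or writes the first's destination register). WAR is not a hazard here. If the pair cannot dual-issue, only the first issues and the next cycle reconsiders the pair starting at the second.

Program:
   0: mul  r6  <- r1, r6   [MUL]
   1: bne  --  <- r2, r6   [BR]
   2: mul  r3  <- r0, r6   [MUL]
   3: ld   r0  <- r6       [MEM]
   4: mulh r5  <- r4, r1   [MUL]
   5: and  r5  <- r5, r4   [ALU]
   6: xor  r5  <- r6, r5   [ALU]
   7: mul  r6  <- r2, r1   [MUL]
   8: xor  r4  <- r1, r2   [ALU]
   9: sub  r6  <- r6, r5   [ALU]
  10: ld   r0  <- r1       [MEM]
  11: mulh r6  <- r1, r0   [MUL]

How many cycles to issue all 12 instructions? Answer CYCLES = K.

CYCLES = 9

  cy0 -> i0 (mul) no-port MUL/BR
  cy1 -> i1 (bne) no-port BR/MUL
  cy2 -> i2&i3 (mul+ld) dual
  cy3 -> i4 (mulh) RAW+WAW r5
  cy4 -> i5 (and) RAW+WAW r5
  cy5 -> i6&i7 (xor+mul) dual
  cy6 -> i8&i9 (xor+sub) dual
  cy7 -> i10 (ld) RAW r0
  cy8 -> i11 (mulh) tail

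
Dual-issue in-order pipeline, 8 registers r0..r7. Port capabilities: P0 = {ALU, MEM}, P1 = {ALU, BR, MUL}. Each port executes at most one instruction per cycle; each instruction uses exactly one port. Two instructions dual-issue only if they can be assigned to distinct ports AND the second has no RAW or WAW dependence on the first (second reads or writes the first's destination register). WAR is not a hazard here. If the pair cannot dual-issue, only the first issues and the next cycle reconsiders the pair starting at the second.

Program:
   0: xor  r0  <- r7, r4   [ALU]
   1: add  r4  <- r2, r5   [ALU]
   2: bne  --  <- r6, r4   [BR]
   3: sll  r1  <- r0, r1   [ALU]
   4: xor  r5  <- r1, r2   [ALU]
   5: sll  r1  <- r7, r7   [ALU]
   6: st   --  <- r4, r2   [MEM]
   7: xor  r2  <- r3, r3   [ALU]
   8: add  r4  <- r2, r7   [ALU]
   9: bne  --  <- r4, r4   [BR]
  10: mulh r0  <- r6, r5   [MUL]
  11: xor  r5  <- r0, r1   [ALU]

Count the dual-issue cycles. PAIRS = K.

0. xor.ALU add.ALU @i0+i1  | pair
1. bne.BR sll.ALU @i2+i3  | pair
2. xor.ALU sll.ALU @i4+i5  | pair
3. st.MEM xor.ALU @i6+i7  | pair
4. add.ALU @i8  | RAW r4
5. bne.BR @i9  | no-port BR/MUL
6. mulh.MUL @i10  | RAW r0
7. xor.ALU @i11  | tail

PAIRS = 4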